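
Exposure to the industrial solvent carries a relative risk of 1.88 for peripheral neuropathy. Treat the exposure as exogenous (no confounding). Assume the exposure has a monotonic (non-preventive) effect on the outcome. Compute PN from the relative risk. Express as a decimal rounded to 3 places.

Under exogeneity and monotonicity, PN = (RR − 1) / RR = 1 − 1/RR.
PN = (1.88 − 1) / 1.88 = 0.88 / 1.88 ≈ 0.4681

PN ≈ 0.468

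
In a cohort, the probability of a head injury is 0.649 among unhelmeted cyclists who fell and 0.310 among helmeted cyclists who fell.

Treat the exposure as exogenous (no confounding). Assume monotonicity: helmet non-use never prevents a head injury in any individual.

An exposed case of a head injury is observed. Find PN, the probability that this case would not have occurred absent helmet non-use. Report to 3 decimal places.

Let p₁ = 0.649, p₀ = 0.31.
Under exogeneity and monotonicity, PN = (p₁ − p₀) / p₁.
PN = (0.649 − 0.31) / 0.649 = 0.339 / 0.649 ≈ 0.5223

PN ≈ 0.522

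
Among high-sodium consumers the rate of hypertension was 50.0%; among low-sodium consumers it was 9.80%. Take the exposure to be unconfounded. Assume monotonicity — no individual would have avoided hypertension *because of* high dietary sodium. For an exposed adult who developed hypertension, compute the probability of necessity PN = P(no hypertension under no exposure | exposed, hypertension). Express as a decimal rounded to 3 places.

p₁ = 0.5, p₀ = 0.098.
Under exogeneity and monotonicity, PN = (p₁ − p₀) / p₁.
PN = (0.5 − 0.098) / 0.5 = 0.402 / 0.5 ≈ 0.8040

PN ≈ 0.804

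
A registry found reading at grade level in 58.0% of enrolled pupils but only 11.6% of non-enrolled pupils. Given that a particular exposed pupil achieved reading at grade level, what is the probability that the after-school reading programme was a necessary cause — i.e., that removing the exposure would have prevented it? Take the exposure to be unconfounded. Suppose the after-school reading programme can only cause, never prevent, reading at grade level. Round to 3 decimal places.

p₁ = 0.58, p₀ = 0.116.
Under exogeneity and monotonicity, PN = (p₁ − p₀) / p₁.
PN = (0.58 − 0.116) / 0.58 = 0.464 / 0.58 ≈ 0.8000

PN ≈ 0.800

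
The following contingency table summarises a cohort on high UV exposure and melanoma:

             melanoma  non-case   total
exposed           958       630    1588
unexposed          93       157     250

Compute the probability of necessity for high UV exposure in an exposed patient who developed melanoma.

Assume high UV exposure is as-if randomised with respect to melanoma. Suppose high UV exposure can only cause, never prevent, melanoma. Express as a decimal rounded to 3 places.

PN ≈ 0.383

p₁ = P(outcome | exposed) = 958/1588 = 0.60327
p₀ = P(outcome | unexposed) = 93/250 = 0.372
Under exogeneity and monotonicity, PN = (p₁ − p₀) / p₁.
PN = (0.60327 − 0.372) / 0.60327 = 0.23127 / 0.60327 ≈ 0.3834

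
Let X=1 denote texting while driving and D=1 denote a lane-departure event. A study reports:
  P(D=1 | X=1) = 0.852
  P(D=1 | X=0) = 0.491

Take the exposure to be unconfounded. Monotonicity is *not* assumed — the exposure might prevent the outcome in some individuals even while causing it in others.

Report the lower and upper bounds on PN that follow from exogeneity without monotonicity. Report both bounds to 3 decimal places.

0.424 ≤ PN ≤ 0.597

Let p₁ = 0.852, p₀ = 0.491.
Under exogeneity alone the bounds on PN are max{0,(p₁−p₀)/p₁} ≤ PN ≤ min{1,(1−p₀)/p₁}.
  lower = (p₁ − p₀)/p₁ = 0.361 / 0.852 ≈ 0.4237
  upper = min{1, (1 − p₀)/p₁} = 0.509 / 0.852 ≈ 0.5974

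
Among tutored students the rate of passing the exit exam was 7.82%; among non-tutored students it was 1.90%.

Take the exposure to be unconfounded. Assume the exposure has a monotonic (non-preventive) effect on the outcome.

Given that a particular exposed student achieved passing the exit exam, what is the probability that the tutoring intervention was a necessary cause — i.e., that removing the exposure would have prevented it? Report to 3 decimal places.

p₁ = 0.0782, p₀ = 0.019.
Under exogeneity and monotonicity, PN = (p₁ − p₀) / p₁.
PN = (0.0782 − 0.019) / 0.0782 = 0.0592 / 0.0782 ≈ 0.7570

PN ≈ 0.757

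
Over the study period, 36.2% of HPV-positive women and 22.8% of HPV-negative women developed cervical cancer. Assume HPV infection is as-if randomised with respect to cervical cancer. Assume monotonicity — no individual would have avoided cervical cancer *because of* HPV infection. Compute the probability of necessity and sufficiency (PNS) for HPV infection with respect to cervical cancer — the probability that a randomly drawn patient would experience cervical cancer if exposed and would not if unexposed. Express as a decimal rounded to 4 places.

PNS ≈ 0.1340

p₁ = 0.362, p₀ = 0.228.
Under exogeneity and monotonicity, PNS = p₁ − p₀.
PNS = 0.362 − 0.228 = 0.134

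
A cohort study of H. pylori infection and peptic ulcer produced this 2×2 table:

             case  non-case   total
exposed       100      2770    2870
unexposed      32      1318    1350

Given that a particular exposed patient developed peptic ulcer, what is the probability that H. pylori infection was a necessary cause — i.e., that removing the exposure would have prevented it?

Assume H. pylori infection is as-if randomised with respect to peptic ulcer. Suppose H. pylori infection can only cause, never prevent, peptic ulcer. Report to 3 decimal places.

p₁ = P(outcome | exposed) = 100/2870 = 0.034843
p₀ = P(outcome | unexposed) = 32/1350 = 0.023704
Under exogeneity and monotonicity, PN = (p₁ − p₀)/p₁.
PN = (0.034843 − 0.023704) / 0.034843 ≈ 0.3197

PN ≈ 0.320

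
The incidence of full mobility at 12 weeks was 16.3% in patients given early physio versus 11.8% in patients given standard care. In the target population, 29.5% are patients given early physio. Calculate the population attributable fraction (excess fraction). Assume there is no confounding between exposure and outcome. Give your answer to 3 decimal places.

PAF ≈ 0.101

p₁ = 0.163, p₀ = 0.118.
Overall risk P(Y=1) = π·p₁ + (1−π)·p₀ = 0.295×0.163 + 0.705×0.118 = 0.13128.
Under exogeneity, PAF = [P(Y=1) − p₀] / P(Y=1).
PAF = (0.13128 − 0.118) / 0.13128 ≈ 0.1011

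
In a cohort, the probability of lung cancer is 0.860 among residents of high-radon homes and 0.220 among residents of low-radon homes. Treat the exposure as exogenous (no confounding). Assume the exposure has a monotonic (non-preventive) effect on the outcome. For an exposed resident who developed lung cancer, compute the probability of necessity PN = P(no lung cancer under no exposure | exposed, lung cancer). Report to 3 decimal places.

Let p₁ = 0.86, p₀ = 0.22.
Under exogeneity and monotonicity, PN = (p₁ − p₀) / p₁.
PN = (0.86 − 0.22) / 0.86 = 0.64 / 0.86 ≈ 0.7442

PN ≈ 0.744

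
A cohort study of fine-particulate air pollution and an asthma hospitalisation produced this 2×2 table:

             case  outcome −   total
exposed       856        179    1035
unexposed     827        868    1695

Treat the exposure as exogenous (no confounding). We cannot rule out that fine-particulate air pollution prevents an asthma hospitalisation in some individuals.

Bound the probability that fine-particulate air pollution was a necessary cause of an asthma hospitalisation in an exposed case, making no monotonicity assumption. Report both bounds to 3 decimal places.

p₁ = P(outcome | exposed) = 856/1035 = 0.82705
p₀ = P(outcome | unexposed) = 827/1695 = 0.48791
Under exogeneity alone the bounds on PN are max{0,(p₁−p₀)/p₁} ≤ PN ≤ min{1,(1−p₀)/p₁}.
  lower = (p₁ − p₀)/p₁ = 0.33915 / 0.82705 ≈ 0.4101
  upper = min{1, (1 − p₀)/p₁} = 0.51209 / 0.82705 ≈ 0.6192

0.410 ≤ PN ≤ 0.619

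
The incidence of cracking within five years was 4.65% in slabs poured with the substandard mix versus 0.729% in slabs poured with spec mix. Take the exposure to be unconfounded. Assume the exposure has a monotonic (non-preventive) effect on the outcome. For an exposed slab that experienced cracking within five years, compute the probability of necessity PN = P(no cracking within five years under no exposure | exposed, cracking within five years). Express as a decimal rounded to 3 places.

PN ≈ 0.843

p₁ = 0.0465, p₀ = 0.00729.
Under exogeneity and monotonicity, PN = (p₁ − p₀) / p₁.
PN = (0.0465 − 0.00729) / 0.0465 = 0.03921 / 0.0465 ≈ 0.8432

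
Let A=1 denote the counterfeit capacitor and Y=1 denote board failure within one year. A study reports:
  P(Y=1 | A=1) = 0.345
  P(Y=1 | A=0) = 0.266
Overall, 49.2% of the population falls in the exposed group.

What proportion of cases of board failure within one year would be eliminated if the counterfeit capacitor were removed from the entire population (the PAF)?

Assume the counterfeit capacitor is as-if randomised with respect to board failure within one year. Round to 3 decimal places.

PAF ≈ 0.127

Let p₁ = 0.345, p₀ = 0.266.
Overall risk P(Y=1) = π·p₁ + (1−π)·p₀ = 0.492×0.345 + 0.508×0.266 = 0.30487.
Under exogeneity, PAF = [P(Y=1) − p₀] / P(Y=1).
PAF = (0.30487 − 0.266) / 0.30487 ≈ 0.1275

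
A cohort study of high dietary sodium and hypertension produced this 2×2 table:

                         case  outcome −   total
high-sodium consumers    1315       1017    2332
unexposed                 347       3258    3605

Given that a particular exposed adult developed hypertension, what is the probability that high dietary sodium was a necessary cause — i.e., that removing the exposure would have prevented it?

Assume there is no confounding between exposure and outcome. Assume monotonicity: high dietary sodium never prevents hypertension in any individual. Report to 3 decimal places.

p₁ = P(outcome | exposed) = 1315/2332 = 0.56389
p₀ = P(outcome | unexposed) = 347/3605 = 0.096255
Under exogeneity and monotonicity, PN = (p₁ − p₀)/p₁.
PN = (0.56389 − 0.096255) / 0.56389 ≈ 0.8293

PN ≈ 0.829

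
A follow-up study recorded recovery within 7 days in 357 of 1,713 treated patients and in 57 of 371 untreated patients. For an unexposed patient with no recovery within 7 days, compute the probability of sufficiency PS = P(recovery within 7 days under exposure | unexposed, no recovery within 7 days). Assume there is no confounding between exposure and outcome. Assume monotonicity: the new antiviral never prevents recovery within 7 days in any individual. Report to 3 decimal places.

p₁ = P(outcome | exposed) = 357/1713 = 0.20841
p₀ = P(outcome | unexposed) = 57/371 = 0.15364
Under exogeneity and monotonicity, PS = (p₁ − p₀) / (1 − p₀).
PS = (0.20841 − 0.15364) / (1 − 0.15364) = 0.054767 / 0.84636 ≈ 0.0647

PS ≈ 0.065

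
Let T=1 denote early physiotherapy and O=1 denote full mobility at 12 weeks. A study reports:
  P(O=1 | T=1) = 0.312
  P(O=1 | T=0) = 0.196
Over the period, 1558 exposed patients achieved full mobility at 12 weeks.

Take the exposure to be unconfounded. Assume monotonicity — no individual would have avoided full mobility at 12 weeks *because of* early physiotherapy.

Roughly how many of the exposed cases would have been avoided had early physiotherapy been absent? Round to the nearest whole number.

Let p₁ = 0.312, p₀ = 0.196.
PN = (p₁ − p₀)/p₁ = (0.312 − 0.196) / 0.312 ≈ 0.37179.
Attributable cases ≈ PN × (exposed cases) = 0.37179 × 1558 ≈ 579.26.

about 579 cases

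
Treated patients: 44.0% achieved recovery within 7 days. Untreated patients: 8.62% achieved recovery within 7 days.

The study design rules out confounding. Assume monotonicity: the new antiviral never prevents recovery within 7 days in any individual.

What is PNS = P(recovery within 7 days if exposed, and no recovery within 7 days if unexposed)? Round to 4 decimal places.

p₁ = 0.44, p₀ = 0.0862.
Under exogeneity and monotonicity, PNS = p₁ − p₀.
PNS = 0.44 − 0.0862 = 0.3538

PNS ≈ 0.3538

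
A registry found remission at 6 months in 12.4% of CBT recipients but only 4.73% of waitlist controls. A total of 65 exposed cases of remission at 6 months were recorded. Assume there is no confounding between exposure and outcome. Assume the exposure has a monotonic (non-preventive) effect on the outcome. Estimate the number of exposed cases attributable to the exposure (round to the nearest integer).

about 40 cases

p₁ = 0.124, p₀ = 0.0473.
PN = (p₁ − p₀)/p₁ = (0.124 − 0.0473) / 0.124 ≈ 0.61855.
Attributable cases ≈ PN × (exposed cases) = 0.61855 × 65 ≈ 40.21.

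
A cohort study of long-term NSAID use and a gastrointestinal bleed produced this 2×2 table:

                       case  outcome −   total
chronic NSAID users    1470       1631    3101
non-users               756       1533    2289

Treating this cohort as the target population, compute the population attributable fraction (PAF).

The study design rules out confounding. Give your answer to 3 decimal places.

p₁ = P(outcome | exposed) = 1470/3101 = 0.47404
p₀ = P(outcome | unexposed) = 756/2289 = 0.33028
Exposure prevalence π = 3101/5390 = 0.57532; overall risk P(Y=1) = 0.41299.
Under exogeneity, PAF = [P(Y=1) − p₀]/P(Y=1).
PAF = (0.41299 − 0.33028) / 0.41299 ≈ 0.2003

PAF ≈ 0.200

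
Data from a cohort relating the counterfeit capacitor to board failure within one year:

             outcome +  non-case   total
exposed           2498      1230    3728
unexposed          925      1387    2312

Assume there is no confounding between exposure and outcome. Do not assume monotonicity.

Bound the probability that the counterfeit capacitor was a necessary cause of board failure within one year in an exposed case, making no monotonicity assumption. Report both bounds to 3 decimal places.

0.403 ≤ PN ≤ 0.895

p₁ = P(outcome | exposed) = 2498/3728 = 0.67006
p₀ = P(outcome | unexposed) = 925/2312 = 0.40009
Under exogeneity alone the bounds on PN are max{0,(p₁−p₀)/p₁} ≤ PN ≤ min{1,(1−p₀)/p₁}.
  lower = (p₁ − p₀)/p₁ = 0.26998 / 0.67006 ≈ 0.4029
  upper = min{1, (1 − p₀)/p₁} = 0.59991 / 0.67006 ≈ 0.8953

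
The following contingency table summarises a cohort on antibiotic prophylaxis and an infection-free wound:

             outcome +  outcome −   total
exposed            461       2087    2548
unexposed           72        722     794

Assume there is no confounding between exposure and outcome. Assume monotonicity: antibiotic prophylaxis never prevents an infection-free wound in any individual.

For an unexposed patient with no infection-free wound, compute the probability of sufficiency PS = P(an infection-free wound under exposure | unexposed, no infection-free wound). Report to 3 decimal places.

p₁ = P(outcome | exposed) = 461/2548 = 0.18093
p₀ = P(outcome | unexposed) = 72/794 = 0.09068
Under exogeneity and monotonicity, PS = (p₁ − p₀)/(1 − p₀).
PS = (0.18093 − 0.09068) / 0.90932 ≈ 0.0992

PS ≈ 0.099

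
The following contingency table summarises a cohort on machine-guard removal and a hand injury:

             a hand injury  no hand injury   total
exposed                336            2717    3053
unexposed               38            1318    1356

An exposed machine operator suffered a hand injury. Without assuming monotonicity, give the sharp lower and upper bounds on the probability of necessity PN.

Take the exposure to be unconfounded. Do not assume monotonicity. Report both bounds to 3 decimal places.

p₁ = P(outcome | exposed) = 336/3053 = 0.11006
p₀ = P(outcome | unexposed) = 38/1356 = 0.028024
Under exogeneity alone the bounds on PN are max{0,(p₁−p₀)/p₁} ≤ PN ≤ min{1,(1−p₀)/p₁}.
  lower = (p₁ − p₀)/p₁ = 0.082032 / 0.11006 ≈ 0.7454
  upper = min{1, (1 − p₀)/p₁} = 0.97198 / 0.11006 ≈ 8.8317 → capped at 1

0.745 ≤ PN ≤ 1.000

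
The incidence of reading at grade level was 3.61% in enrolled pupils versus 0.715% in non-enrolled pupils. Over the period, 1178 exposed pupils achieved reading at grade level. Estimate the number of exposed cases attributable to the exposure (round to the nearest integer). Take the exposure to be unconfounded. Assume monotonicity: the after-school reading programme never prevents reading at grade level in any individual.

p₁ = 0.0361, p₀ = 0.00715.
PN = (p₁ − p₀)/p₁ = (0.0361 − 0.00715) / 0.0361 ≈ 0.80194.
Attributable cases ≈ PN × (exposed cases) = 0.80194 × 1178 ≈ 944.68.

about 945 cases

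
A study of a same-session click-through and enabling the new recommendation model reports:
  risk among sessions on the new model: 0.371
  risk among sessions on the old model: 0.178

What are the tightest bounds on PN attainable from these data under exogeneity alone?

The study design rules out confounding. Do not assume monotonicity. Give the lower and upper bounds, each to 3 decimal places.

Let p₁ = 0.371, p₀ = 0.178.
Under exogeneity alone the bounds on PN are max{0,(p₁−p₀)/p₁} ≤ PN ≤ min{1,(1−p₀)/p₁}.
  lower = (p₁ − p₀)/p₁ = 0.193 / 0.371 ≈ 0.5202
  upper = min{1, (1 − p₀)/p₁} = 0.822 / 0.371 ≈ 2.2156 → capped at 1

0.520 ≤ PN ≤ 1.000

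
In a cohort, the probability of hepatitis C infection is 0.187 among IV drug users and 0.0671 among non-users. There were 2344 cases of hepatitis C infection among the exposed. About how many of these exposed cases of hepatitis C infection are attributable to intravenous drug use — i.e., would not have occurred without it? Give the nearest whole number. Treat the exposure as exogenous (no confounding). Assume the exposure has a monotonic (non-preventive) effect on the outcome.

about 1503 cases

Let p₁ = 0.187, p₀ = 0.0671.
PN = (p₁ − p₀)/p₁ = (0.187 − 0.0671) / 0.187 ≈ 0.64118.
Attributable cases ≈ PN × (exposed cases) = 0.64118 × 2344 ≈ 1502.92.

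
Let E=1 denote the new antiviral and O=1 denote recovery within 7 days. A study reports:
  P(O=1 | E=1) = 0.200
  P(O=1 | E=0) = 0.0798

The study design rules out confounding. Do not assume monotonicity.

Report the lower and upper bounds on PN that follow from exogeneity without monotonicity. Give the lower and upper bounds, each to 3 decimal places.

Let p₁ = 0.2, p₀ = 0.0798.
Under exogeneity alone the bounds on PN are max{0,(p₁−p₀)/p₁} ≤ PN ≤ min{1,(1−p₀)/p₁}.
  lower = (p₁ − p₀)/p₁ = 0.1202 / 0.2 ≈ 0.6010
  upper = min{1, (1 − p₀)/p₁} = 0.9202 / 0.2 ≈ 4.6010 → capped at 1

0.601 ≤ PN ≤ 1.000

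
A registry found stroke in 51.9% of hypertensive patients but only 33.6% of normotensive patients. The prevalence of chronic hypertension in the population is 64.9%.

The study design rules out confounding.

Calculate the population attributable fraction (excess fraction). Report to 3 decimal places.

PAF ≈ 0.261

p₁ = 0.519, p₀ = 0.336.
Overall risk P(Y=1) = π·p₁ + (1−π)·p₀ = 0.649×0.519 + 0.351×0.336 = 0.45477.
Under exogeneity, PAF = [P(Y=1) − p₀] / P(Y=1).
PAF = (0.45477 − 0.336) / 0.45477 ≈ 0.2612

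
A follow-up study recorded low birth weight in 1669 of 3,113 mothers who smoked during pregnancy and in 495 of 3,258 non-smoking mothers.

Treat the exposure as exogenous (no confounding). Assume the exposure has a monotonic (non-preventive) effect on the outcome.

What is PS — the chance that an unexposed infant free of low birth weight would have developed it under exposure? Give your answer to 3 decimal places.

p₁ = P(outcome | exposed) = 1669/3113 = 0.53614
p₀ = P(outcome | unexposed) = 495/3258 = 0.15193
Under exogeneity and monotonicity, PS = (p₁ − p₀) / (1 − p₀).
PS = (0.53614 − 0.15193) / (1 − 0.15193) = 0.38421 / 0.84807 ≈ 0.4530

PS ≈ 0.453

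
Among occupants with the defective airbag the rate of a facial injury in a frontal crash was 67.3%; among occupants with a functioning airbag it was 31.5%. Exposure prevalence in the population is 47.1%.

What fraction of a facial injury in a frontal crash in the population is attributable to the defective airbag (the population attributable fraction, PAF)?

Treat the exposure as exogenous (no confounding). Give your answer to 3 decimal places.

p₁ = 0.673, p₀ = 0.315.
Overall risk P(Y=1) = π·p₁ + (1−π)·p₀ = 0.471×0.673 + 0.529×0.315 = 0.48362.
Under exogeneity, PAF = [P(Y=1) − p₀] / P(Y=1).
PAF = (0.48362 − 0.315) / 0.48362 ≈ 0.3487

PAF ≈ 0.349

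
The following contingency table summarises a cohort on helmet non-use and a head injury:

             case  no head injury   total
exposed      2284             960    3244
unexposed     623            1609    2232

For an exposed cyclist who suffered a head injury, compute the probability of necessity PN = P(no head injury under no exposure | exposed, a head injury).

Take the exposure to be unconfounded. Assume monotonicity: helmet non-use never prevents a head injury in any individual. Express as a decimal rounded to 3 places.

PN ≈ 0.604

p₁ = P(outcome | exposed) = 2284/3244 = 0.70407
p₀ = P(outcome | unexposed) = 623/2232 = 0.27912
Under exogeneity and monotonicity, PN = (p₁ − p₀) / p₁.
PN = (0.70407 − 0.27912) / 0.70407 = 0.42495 / 0.70407 ≈ 0.6036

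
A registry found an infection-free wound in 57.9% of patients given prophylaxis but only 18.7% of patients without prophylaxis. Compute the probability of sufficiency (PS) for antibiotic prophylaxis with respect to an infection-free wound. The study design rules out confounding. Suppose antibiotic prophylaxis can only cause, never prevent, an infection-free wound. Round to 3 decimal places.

PS ≈ 0.482

p₁ = 0.579, p₀ = 0.187.
Under exogeneity and monotonicity, PS = (p₁ − p₀) / (1 − p₀).
PS = (0.579 − 0.187) / (1 − 0.187) = 0.392 / 0.813 ≈ 0.4822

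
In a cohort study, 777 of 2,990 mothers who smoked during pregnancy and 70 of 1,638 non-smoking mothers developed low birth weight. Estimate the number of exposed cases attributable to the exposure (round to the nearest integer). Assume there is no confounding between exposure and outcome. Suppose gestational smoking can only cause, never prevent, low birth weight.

p₁ = P(outcome | exposed) = 777/2990 = 0.25987
p₀ = P(outcome | unexposed) = 70/1638 = 0.042735
PN = (p₁ − p₀)/p₁ = (0.25987 − 0.042735) / 0.25987 ≈ 0.83555.
Attributable cases ≈ PN × (exposed cases) = 0.83555 × 777 ≈ 649.22.

about 649 cases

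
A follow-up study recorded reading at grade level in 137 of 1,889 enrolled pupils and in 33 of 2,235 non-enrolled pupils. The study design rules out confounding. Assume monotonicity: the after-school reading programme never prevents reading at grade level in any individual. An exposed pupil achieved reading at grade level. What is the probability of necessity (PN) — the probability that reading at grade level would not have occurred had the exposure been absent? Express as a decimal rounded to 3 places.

p₁ = P(outcome | exposed) = 137/1889 = 0.072525
p₀ = P(outcome | unexposed) = 33/2235 = 0.014765
Under exogeneity and monotonicity, PN = (p₁ − p₀) / p₁.
PN = (0.072525 − 0.014765) / 0.072525 = 0.05776 / 0.072525 ≈ 0.7964

PN ≈ 0.796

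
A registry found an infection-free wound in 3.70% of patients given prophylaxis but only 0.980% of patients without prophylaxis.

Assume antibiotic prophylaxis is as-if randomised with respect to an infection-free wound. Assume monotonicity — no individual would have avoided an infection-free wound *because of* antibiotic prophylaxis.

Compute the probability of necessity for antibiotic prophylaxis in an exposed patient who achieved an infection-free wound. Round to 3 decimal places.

PN ≈ 0.735

p₁ = 0.037, p₀ = 0.0098.
Under exogeneity and monotonicity, PN = (p₁ − p₀) / p₁.
PN = (0.037 − 0.0098) / 0.037 = 0.0272 / 0.037 ≈ 0.7351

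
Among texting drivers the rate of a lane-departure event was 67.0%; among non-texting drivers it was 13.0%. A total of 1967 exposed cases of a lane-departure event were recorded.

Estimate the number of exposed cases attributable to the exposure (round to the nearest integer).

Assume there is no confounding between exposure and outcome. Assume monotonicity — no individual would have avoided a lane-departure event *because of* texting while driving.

about 1585 cases

p₁ = 0.67, p₀ = 0.13.
PN = (p₁ − p₀)/p₁ = (0.67 − 0.13) / 0.67 ≈ 0.80597.
Attributable cases ≈ PN × (exposed cases) = 0.80597 × 1967 ≈ 1585.34.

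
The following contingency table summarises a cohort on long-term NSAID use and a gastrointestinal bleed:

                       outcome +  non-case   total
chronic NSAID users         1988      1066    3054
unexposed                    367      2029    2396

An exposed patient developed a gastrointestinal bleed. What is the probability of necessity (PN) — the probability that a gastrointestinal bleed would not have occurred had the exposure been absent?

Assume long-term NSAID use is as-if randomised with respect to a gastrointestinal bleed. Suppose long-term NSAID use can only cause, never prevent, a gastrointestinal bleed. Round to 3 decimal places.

p₁ = P(outcome | exposed) = 1988/3054 = 0.65095
p₀ = P(outcome | unexposed) = 367/2396 = 0.15317
Under exogeneity and monotonicity, PN = (p₁ − p₀)/p₁.
PN = (0.65095 − 0.15317) / 0.65095 ≈ 0.7647

PN ≈ 0.765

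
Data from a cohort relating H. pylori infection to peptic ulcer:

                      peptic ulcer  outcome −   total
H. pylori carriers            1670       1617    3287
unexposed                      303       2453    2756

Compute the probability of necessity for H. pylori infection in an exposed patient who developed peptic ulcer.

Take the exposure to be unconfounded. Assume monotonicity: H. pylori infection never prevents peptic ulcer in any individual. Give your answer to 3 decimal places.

PN ≈ 0.784

p₁ = P(outcome | exposed) = 1670/3287 = 0.50806
p₀ = P(outcome | unexposed) = 303/2756 = 0.10994
Under exogeneity and monotonicity, PN = (p₁ − p₀)/p₁.
PN = (0.50806 − 0.10994) / 0.50806 ≈ 0.7836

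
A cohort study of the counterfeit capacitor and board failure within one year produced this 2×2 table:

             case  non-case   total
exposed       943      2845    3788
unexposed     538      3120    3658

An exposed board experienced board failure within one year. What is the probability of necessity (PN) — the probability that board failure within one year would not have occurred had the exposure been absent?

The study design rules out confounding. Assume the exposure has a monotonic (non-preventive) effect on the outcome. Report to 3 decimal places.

p₁ = P(outcome | exposed) = 943/3788 = 0.24894
p₀ = P(outcome | unexposed) = 538/3658 = 0.14707
Under exogeneity and monotonicity, PN = (p₁ − p₀) / p₁.
PN = (0.24894 − 0.14707) / 0.24894 = 0.10187 / 0.24894 ≈ 0.4092

PN ≈ 0.409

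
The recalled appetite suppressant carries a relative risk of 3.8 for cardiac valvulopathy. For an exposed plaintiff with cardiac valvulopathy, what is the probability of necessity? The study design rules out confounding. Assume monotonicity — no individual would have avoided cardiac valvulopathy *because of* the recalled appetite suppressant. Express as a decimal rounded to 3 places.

Under exogeneity and monotonicity, PN = (RR − 1) / RR = 1 − 1/RR.
PN = (3.8 − 1) / 3.8 = 2.8 / 3.8 ≈ 0.7368

PN ≈ 0.737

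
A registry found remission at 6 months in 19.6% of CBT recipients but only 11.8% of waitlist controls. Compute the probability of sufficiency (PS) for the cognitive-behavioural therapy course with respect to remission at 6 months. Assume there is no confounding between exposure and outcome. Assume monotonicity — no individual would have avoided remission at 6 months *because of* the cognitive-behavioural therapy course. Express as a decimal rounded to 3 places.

PS ≈ 0.088

p₁ = 0.196, p₀ = 0.118.
Under exogeneity and monotonicity, PS = (p₁ − p₀) / (1 − p₀).
PS = (0.196 − 0.118) / (1 − 0.118) = 0.078 / 0.882 ≈ 0.0884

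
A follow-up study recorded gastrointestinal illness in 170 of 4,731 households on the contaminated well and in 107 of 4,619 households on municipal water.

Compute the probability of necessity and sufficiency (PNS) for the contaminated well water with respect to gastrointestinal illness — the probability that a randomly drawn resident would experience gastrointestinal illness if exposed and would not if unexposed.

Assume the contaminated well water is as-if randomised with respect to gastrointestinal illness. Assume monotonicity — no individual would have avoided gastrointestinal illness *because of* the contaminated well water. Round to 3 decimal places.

PNS ≈ 0.013

p₁ = P(outcome | exposed) = 170/4731 = 0.035933
p₀ = P(outcome | unexposed) = 107/4619 = 0.023165
Under exogeneity and monotonicity, PNS = p₁ − p₀.
PNS = 0.035933 − 0.023165 = 0.012768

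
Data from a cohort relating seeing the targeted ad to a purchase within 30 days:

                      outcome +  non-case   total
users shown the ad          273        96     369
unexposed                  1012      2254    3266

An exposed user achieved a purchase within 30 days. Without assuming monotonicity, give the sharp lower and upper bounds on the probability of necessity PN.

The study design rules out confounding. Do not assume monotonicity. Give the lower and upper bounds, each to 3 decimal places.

p₁ = P(outcome | exposed) = 273/369 = 0.73984
p₀ = P(outcome | unexposed) = 1012/3266 = 0.30986
Under exogeneity alone the bounds on PN are max{0,(p₁−p₀)/p₁} ≤ PN ≤ min{1,(1−p₀)/p₁}.
  lower = (p₁ − p₀)/p₁ = 0.42998 / 0.73984 ≈ 0.5812
  upper = min{1, (1 − p₀)/p₁} = 0.69014 / 0.73984 ≈ 0.9328

0.581 ≤ PN ≤ 0.933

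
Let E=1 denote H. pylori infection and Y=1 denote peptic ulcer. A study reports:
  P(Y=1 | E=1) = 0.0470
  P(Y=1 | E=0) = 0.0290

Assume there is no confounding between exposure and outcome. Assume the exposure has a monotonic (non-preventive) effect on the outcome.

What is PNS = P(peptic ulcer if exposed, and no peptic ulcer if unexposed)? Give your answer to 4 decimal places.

PNS ≈ 0.0180

Let p₁ = 0.047, p₀ = 0.029.
Under exogeneity and monotonicity, PNS = p₁ − p₀.
PNS = 0.047 − 0.029 = 0.018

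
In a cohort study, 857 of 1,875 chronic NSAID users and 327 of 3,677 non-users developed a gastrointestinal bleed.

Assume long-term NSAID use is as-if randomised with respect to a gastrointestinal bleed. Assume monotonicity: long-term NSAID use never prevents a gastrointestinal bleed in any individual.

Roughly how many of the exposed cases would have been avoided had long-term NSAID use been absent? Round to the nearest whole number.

p₁ = P(outcome | exposed) = 857/1875 = 0.45707
p₀ = P(outcome | unexposed) = 327/3677 = 0.088931
PN = (p₁ − p₀)/p₁ = (0.45707 − 0.088931) / 0.45707 ≈ 0.80543.
Attributable cases ≈ PN × (exposed cases) = 0.80543 × 857 ≈ 690.25.

about 690 cases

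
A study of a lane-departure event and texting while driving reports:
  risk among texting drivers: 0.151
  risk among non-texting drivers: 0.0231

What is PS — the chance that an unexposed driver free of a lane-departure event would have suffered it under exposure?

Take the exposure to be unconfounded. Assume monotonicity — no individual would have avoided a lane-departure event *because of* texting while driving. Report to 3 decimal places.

Let p₁ = 0.151, p₀ = 0.0231.
Under exogeneity and monotonicity, PS = (p₁ − p₀) / (1 − p₀).
PS = (0.151 − 0.0231) / (1 − 0.0231) = 0.1279 / 0.9769 ≈ 0.1309

PS ≈ 0.131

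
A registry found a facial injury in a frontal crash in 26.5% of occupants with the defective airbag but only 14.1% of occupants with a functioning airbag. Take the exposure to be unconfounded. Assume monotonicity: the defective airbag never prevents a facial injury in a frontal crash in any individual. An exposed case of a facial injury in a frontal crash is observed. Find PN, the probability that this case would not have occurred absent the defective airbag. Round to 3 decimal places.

PN ≈ 0.468

p₁ = 0.265, p₀ = 0.141.
Under exogeneity and monotonicity, PN = (p₁ − p₀) / p₁.
PN = (0.265 − 0.141) / 0.265 = 0.124 / 0.265 ≈ 0.4679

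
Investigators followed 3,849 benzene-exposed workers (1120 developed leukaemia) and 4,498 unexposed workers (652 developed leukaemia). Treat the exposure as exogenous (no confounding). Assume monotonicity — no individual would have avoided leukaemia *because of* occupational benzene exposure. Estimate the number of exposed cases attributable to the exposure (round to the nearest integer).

p₁ = P(outcome | exposed) = 1120/3849 = 0.29098
p₀ = P(outcome | unexposed) = 652/4498 = 0.14495
PN = (p₁ − p₀)/p₁ = (0.29098 − 0.14495) / 0.29098 ≈ 0.50185.
Attributable cases ≈ PN × (exposed cases) = 0.50185 × 1120 ≈ 562.07.

about 562 cases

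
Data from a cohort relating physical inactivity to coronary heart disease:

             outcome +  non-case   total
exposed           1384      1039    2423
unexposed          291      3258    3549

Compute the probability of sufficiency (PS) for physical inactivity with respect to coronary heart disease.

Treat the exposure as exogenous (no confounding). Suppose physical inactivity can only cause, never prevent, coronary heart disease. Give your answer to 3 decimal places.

p₁ = P(outcome | exposed) = 1384/2423 = 0.57119
p₀ = P(outcome | unexposed) = 291/3549 = 0.081995
Under exogeneity and monotonicity, PS = (p₁ − p₀) / (1 − p₀).
PS = (0.57119 − 0.081995) / (1 − 0.081995) = 0.4892 / 0.91801 ≈ 0.5329

PS ≈ 0.533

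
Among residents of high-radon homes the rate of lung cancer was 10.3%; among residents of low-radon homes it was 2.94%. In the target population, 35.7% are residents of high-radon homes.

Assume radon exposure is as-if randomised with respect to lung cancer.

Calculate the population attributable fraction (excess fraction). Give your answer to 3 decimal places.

p₁ = 0.103, p₀ = 0.0294.
Overall risk P(Y=1) = π·p₁ + (1−π)·p₀ = 0.357×0.103 + 0.643×0.0294 = 0.055675.
Under exogeneity, PAF = [P(Y=1) − p₀] / P(Y=1).
PAF = (0.055675 − 0.0294) / 0.055675 ≈ 0.4719

PAF ≈ 0.472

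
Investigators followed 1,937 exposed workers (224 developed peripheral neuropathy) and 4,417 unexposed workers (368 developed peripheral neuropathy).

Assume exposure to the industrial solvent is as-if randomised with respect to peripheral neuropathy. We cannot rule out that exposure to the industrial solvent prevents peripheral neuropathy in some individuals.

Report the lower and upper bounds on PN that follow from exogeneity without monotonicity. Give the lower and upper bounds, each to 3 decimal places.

p₁ = P(outcome | exposed) = 224/1937 = 0.11564
p₀ = P(outcome | unexposed) = 368/4417 = 0.083314
Under exogeneity alone the bounds on PN are max{0,(p₁−p₀)/p₁} ≤ PN ≤ min{1,(1−p₀)/p₁}.
  lower = (p₁ − p₀)/p₁ = 0.032328 / 0.11564 ≈ 0.2796
  upper = min{1, (1 − p₀)/p₁} = 0.91669 / 0.11564 ≈ 7.9269 → capped at 1

0.280 ≤ PN ≤ 1.000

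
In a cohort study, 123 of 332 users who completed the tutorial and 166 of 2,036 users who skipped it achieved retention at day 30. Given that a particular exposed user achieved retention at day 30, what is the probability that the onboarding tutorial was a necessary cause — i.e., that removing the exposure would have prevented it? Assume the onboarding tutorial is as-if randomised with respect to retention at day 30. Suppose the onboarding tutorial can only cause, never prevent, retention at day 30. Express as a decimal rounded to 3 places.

p₁ = P(outcome | exposed) = 123/332 = 0.37048
p₀ = P(outcome | unexposed) = 166/2036 = 0.081532
Under exogeneity and monotonicity, PN = (p₁ − p₀) / p₁.
PN = (0.37048 − 0.081532) / 0.37048 = 0.28895 / 0.37048 ≈ 0.7799

PN ≈ 0.780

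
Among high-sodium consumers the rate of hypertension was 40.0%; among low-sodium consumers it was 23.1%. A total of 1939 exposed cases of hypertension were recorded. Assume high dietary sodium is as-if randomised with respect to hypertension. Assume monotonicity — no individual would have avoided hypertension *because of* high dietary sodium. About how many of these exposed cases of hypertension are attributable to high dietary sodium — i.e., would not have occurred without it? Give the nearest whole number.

p₁ = 0.4, p₀ = 0.231.
PN = (p₁ − p₀)/p₁ = (0.4 − 0.231) / 0.4 ≈ 0.42250.
Attributable cases ≈ PN × (exposed cases) = 0.42250 × 1939 ≈ 819.23.

about 819 cases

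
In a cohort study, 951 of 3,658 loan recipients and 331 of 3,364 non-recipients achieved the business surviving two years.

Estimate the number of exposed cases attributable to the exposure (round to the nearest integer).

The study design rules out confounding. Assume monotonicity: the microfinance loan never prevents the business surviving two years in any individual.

p₁ = P(outcome | exposed) = 951/3658 = 0.25998
p₀ = P(outcome | unexposed) = 331/3364 = 0.098395
PN = (p₁ − p₀)/p₁ = (0.25998 − 0.098395) / 0.25998 ≈ 0.62153.
Attributable cases ≈ PN × (exposed cases) = 0.62153 × 951 ≈ 591.07.

about 591 cases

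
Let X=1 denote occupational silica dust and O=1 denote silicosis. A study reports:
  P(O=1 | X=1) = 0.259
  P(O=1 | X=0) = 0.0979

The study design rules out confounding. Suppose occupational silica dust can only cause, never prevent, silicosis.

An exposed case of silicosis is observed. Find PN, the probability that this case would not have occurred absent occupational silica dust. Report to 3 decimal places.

PN ≈ 0.622

Let p₁ = 0.259, p₀ = 0.0979.
Under exogeneity and monotonicity, PN = (p₁ − p₀) / p₁.
PN = (0.259 − 0.0979) / 0.259 = 0.1611 / 0.259 ≈ 0.6220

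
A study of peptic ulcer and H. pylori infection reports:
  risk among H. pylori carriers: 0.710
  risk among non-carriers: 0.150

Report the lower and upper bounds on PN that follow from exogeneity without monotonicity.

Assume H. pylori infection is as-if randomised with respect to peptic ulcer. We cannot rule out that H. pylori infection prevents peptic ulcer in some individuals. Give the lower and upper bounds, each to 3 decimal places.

Let p₁ = 0.71, p₀ = 0.15.
Under exogeneity alone the bounds on PN are max{0,(p₁−p₀)/p₁} ≤ PN ≤ min{1,(1−p₀)/p₁}.
  lower = (p₁ − p₀)/p₁ = 0.56 / 0.71 ≈ 0.7887
  upper = min{1, (1 − p₀)/p₁} = 0.85 / 0.71 ≈ 1.1972 → capped at 1

0.789 ≤ PN ≤ 1.000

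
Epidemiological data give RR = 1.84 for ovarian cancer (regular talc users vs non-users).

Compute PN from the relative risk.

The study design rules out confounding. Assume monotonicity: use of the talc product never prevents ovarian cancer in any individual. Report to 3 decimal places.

Under exogeneity and monotonicity, PN = (RR − 1) / RR = 1 − 1/RR.
PN = (1.84 − 1) / 1.84 = 0.84 / 1.84 ≈ 0.4565

PN ≈ 0.457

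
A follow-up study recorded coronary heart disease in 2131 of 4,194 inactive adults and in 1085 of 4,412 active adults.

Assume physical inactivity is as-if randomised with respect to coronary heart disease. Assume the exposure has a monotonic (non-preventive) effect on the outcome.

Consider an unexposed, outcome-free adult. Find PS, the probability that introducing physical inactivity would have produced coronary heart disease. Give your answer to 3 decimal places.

p₁ = P(outcome | exposed) = 2131/4194 = 0.50811
p₀ = P(outcome | unexposed) = 1085/4412 = 0.24592
Under exogeneity and monotonicity, PS = (p₁ − p₀) / (1 − p₀).
PS = (0.50811 − 0.24592) / (1 − 0.24592) = 0.26219 / 0.75408 ≈ 0.3477

PS ≈ 0.348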